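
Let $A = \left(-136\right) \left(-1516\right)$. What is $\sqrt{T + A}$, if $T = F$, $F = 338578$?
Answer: $\sqrt{544754} \approx 738.07$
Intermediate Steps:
$T = 338578$
$A = 206176$
$\sqrt{T + A} = \sqrt{338578 + 206176} = \sqrt{544754}$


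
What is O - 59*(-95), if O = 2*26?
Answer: 5657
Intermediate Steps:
O = 52
O - 59*(-95) = 52 - 59*(-95) = 52 + 5605 = 5657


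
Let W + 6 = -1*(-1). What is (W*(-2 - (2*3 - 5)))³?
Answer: 3375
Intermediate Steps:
W = -5 (W = -6 - 1*(-1) = -6 + 1 = -5)
(W*(-2 - (2*3 - 5)))³ = (-5*(-2 - (2*3 - 5)))³ = (-5*(-2 - (6 - 5)))³ = (-5*(-2 - 1*1))³ = (-5*(-2 - 1))³ = (-5*(-3))³ = 15³ = 3375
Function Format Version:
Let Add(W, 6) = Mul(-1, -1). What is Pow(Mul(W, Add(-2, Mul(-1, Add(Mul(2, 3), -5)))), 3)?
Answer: 3375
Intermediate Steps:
W = -5 (W = Add(-6, Mul(-1, -1)) = Add(-6, 1) = -5)
Pow(Mul(W, Add(-2, Mul(-1, Add(Mul(2, 3), -5)))), 3) = Pow(Mul(-5, Add(-2, Mul(-1, Add(Mul(2, 3), -5)))), 3) = Pow(Mul(-5, Add(-2, Mul(-1, Add(6, -5)))), 3) = Pow(Mul(-5, Add(-2, Mul(-1, 1))), 3) = Pow(Mul(-5, Add(-2, -1)), 3) = Pow(Mul(-5, -3), 3) = Pow(15, 3) = 3375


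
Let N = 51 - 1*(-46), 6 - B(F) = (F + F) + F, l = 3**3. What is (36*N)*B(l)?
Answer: -261900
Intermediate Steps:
l = 27
B(F) = 6 - 3*F (B(F) = 6 - ((F + F) + F) = 6 - (2*F + F) = 6 - 3*F)
N = 97 (N = 51 + 46 = 97)
(36*N)*B(l) = (36*97)*(6 - 3*27) = 3492*(6 - 81) = 3492*(-75) = -261900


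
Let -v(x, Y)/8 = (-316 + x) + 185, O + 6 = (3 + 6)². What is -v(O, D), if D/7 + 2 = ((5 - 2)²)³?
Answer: -448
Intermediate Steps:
D = 5089 (D = -14 + 7*((5 - 2)²)³ = -14 + 7*(3²)³ = -14 + 7*9³ = -14 + 7*729 = -14 + 5103 = 5089)
O = 75 (O = -6 + (3 + 6)² = -6 + 9² = -6 + 81 = 75)
v(x, Y) = 1048 - 8*x (v(x, Y) = -8*((-316 + x) + 185) = -8*(-131 + x) = 1048 - 8*x)
-v(O, D) = -(1048 - 8*75) = -(1048 - 600) = -1*448 = -448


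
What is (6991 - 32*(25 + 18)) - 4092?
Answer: 1523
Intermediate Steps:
(6991 - 32*(25 + 18)) - 4092 = (6991 - 32*43) - 4092 = (6991 - 1376) - 4092 = 5615 - 4092 = 1523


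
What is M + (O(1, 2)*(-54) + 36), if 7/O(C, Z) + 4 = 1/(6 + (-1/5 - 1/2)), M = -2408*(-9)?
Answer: 2202525/101 ≈ 21807.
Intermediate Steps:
M = 21672
O(C, Z) = -371/202 (O(C, Z) = 7/(-4 + 1/(6 + (-1/5 - 1/2))) = 7/(-4 + 1/(6 + (-1*⅕ - 1*½))) = 7/(-4 + 1/(6 + (-⅕ - ½))) = 7/(-4 + 1/(6 - 7/10)) = 7/(-4 + 1/(53/10)) = 7/(-4 + 10/53) = 7/(-202/53) = 7*(-53/202) = -371/202)
M + (O(1, 2)*(-54) + 36) = 21672 + (-371/202*(-54) + 36) = 21672 + (10017/101 + 36) = 21672 + 13653/101 = 2202525/101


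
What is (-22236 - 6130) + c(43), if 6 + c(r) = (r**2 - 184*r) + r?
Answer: -34392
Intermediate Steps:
c(r) = -6 + r**2 - 183*r (c(r) = -6 + ((r**2 - 184*r) + r) = -6 + (r**2 - 183*r) = -6 + r**2 - 183*r)
(-22236 - 6130) + c(43) = (-22236 - 6130) + (-6 + 43**2 - 183*43) = -28366 + (-6 + 1849 - 7869) = -28366 - 6026 = -34392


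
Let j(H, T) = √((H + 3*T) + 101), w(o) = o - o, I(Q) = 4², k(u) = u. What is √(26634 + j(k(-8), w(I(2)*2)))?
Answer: √(26634 + √93) ≈ 163.23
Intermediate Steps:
I(Q) = 16
w(o) = 0
j(H, T) = √(101 + H + 3*T)
√(26634 + j(k(-8), w(I(2)*2))) = √(26634 + √(101 - 8 + 3*0)) = √(26634 + √(101 - 8 + 0)) = √(26634 + √93)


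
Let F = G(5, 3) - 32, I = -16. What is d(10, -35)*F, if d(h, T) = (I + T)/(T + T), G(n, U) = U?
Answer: -1479/70 ≈ -21.129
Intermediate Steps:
d(h, T) = (-16 + T)/(2*T) (d(h, T) = (-16 + T)/(T + T) = (-16 + T)/((2*T)) = (-16 + T)*(1/(2*T)) = (-16 + T)/(2*T))
F = -29 (F = 3 - 32 = -29)
d(10, -35)*F = ((½)*(-16 - 35)/(-35))*(-29) = ((½)*(-1/35)*(-51))*(-29) = (51/70)*(-29) = -1479/70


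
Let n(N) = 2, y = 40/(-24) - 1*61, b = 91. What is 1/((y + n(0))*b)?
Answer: -3/16562 ≈ -0.00018114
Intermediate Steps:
y = -188/3 (y = 40*(-1/24) - 61 = -5/3 - 61 = -188/3 ≈ -62.667)
1/((y + n(0))*b) = 1/((-188/3 + 2)*91) = 1/(-182/3*91) = 1/(-16562/3) = -3/16562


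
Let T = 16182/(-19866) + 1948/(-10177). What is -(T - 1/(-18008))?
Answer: 610387027529/606798414376 ≈ 1.0059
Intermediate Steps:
T = -33897197/33696047 (T = 16182*(-1/19866) + 1948*(-1/10177) = -2697/3311 - 1948/10177 = -33897197/33696047 ≈ -1.0060)
-(T - 1/(-18008)) = -(-33897197/33696047 - 1/(-18008)) = -(-33897197/33696047 - 1*(-1/18008)) = -(-33897197/33696047 + 1/18008) = -1*(-610387027529/606798414376) = 610387027529/606798414376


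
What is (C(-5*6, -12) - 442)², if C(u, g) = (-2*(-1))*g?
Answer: 217156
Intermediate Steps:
C(u, g) = 2*g
(C(-5*6, -12) - 442)² = (2*(-12) - 442)² = (-24 - 442)² = (-466)² = 217156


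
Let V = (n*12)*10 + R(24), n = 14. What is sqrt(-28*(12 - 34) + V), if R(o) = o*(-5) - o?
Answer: 2*sqrt(538) ≈ 46.390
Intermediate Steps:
R(o) = -6*o (R(o) = -5*o - o = -6*o)
V = 1536 (V = (14*12)*10 - 6*24 = 168*10 - 144 = 1680 - 144 = 1536)
sqrt(-28*(12 - 34) + V) = sqrt(-28*(12 - 34) + 1536) = sqrt(-28*(-22) + 1536) = sqrt(616 + 1536) = sqrt(2152) = 2*sqrt(538)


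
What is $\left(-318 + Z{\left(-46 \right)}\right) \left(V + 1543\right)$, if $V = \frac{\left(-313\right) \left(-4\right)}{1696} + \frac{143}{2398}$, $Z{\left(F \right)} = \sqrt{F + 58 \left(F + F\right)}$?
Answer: $- \frac{214044483}{436} + \frac{214044483 i \sqrt{598}}{46216} \approx -4.9093 \cdot 10^{5} + 1.1326 \cdot 10^{5} i$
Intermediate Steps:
$Z{\left(F \right)} = 3 \sqrt{13} \sqrt{F}$ ($Z{\left(F \right)} = \sqrt{F + 58 \cdot 2 F} = \sqrt{F + 116 F} = \sqrt{117 F} = 3 \sqrt{13} \sqrt{F}$)
$V = \frac{36873}{46216}$ ($V = 1252 \cdot \frac{1}{1696} + 143 \cdot \frac{1}{2398} = \frac{313}{424} + \frac{13}{218} = \frac{36873}{46216} \approx 0.79784$)
$\left(-318 + Z{\left(-46 \right)}\right) \left(V + 1543\right) = \left(-318 + 3 \sqrt{13} \sqrt{-46}\right) \left(\frac{36873}{46216} + 1543\right) = \left(-318 + 3 \sqrt{13} i \sqrt{46}\right) \frac{71348161}{46216} = \left(-318 + 3 i \sqrt{598}\right) \frac{71348161}{46216} = - \frac{214044483}{436} + \frac{214044483 i \sqrt{598}}{46216}$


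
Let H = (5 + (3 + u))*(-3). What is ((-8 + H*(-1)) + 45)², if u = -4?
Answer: 2401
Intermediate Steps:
H = -12 (H = (5 + (3 - 4))*(-3) = (5 - 1)*(-3) = 4*(-3) = -12)
((-8 + H*(-1)) + 45)² = ((-8 - 12*(-1)) + 45)² = ((-8 + 12) + 45)² = (4 + 45)² = 49² = 2401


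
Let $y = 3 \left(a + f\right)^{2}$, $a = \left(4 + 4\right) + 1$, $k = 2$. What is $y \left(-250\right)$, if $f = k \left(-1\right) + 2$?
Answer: $-60750$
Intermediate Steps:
$f = 0$ ($f = 2 \left(-1\right) + 2 = -2 + 2 = 0$)
$a = 9$ ($a = 8 + 1 = 9$)
$y = 243$ ($y = 3 \left(9 + 0\right)^{2} = 3 \cdot 9^{2} = 3 \cdot 81 = 243$)
$y \left(-250\right) = 243 \left(-250\right) = -60750$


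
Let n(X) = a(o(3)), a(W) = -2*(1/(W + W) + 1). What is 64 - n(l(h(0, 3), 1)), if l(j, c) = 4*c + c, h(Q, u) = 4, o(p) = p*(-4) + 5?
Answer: 461/7 ≈ 65.857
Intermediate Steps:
o(p) = 5 - 4*p (o(p) = -4*p + 5 = 5 - 4*p)
l(j, c) = 5*c
a(W) = -2 - 1/W (a(W) = -2*(1/(2*W) + 1) = -2*(1 + 1/(2*W)) = -2 - 1/W)
n(X) = -13/7 (n(X) = -2 - 1/(5 - 4*3) = -2 - 1/(5 - 12) = -2 - 1/(-7) = -2 - 1*(-⅐) = -2 + ⅐ = -13/7)
64 - n(l(h(0, 3), 1)) = 64 - 1*(-13/7) = 64 + 13/7 = 461/7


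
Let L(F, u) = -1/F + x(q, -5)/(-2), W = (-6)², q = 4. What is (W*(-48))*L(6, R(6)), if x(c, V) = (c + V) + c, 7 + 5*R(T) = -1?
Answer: 2880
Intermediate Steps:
R(T) = -8/5 (R(T) = -7/5 + (⅕)*(-1) = -7/5 - ⅕ = -8/5)
W = 36
x(c, V) = V + 2*c (x(c, V) = (V + c) + c = V + 2*c)
L(F, u) = -3/2 - 1/F (L(F, u) = -1/F + (-5 + 2*4)/(-2) = -1/F + (-5 + 8)*(-½) = -1/F + 3*(-½) = -1/F - 3/2 = -3/2 - 1/F)
(W*(-48))*L(6, R(6)) = (36*(-48))*(-3/2 - 1/6) = -1728*(-3/2 - 1*⅙) = -1728*(-3/2 - ⅙) = -1728*(-5/3) = 2880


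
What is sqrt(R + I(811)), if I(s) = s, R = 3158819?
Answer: 3*sqrt(351070) ≈ 1777.5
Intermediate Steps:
sqrt(R + I(811)) = sqrt(3158819 + 811) = sqrt(3159630) = 3*sqrt(351070)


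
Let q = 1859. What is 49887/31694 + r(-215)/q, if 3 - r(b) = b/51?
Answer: 15857525/10049754 ≈ 1.5779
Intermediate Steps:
r(b) = 3 - b/51
49887/31694 + r(-215)/q = 49887/31694 + (3 - 1/51*(-215))/1859 = 49887*(1/31694) + (3 + 215/51)*(1/1859) = 2169/1378 + (368/51)*(1/1859) = 2169/1378 + 368/94809 = 15857525/10049754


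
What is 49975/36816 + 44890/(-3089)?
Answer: -1498297465/113724624 ≈ -13.175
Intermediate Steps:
49975/36816 + 44890/(-3089) = 49975*(1/36816) + 44890*(-1/3089) = 49975/36816 - 44890/3089 = -1498297465/113724624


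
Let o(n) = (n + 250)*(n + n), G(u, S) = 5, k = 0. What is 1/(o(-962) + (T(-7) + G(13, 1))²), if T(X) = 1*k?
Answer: 1/1369913 ≈ 7.2997e-7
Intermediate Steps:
T(X) = 0 (T(X) = 1*0 = 0)
o(n) = 2*n*(250 + n) (o(n) = (250 + n)*(2*n) = 2*n*(250 + n))
1/(o(-962) + (T(-7) + G(13, 1))²) = 1/(2*(-962)*(250 - 962) + (0 + 5)²) = 1/(2*(-962)*(-712) + 5²) = 1/(1369888 + 25) = 1/1369913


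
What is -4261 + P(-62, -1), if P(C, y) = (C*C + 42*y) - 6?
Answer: -465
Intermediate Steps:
P(C, y) = -6 + C**2 + 42*y (P(C, y) = (C**2 + 42*y) - 6 = -6 + C**2 + 42*y)
-4261 + P(-62, -1) = -4261 + (-6 + (-62)**2 + 42*(-1)) = -4261 + (-6 + 3844 - 42) = -4261 + 3796 = -465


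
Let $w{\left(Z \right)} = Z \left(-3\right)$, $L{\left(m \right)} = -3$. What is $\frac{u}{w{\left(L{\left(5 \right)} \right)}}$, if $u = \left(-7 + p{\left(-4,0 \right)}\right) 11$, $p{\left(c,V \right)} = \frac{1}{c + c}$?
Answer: $- \frac{209}{24} \approx -8.7083$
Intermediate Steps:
$p{\left(c,V \right)} = \frac{1}{2 c}$
$w{\left(Z \right)} = - 3 Z$
$u = - \frac{627}{8}$ ($u = \left(-7 + \frac{1}{2 \left(-4\right)}\right) 11 = \left(-7 + \frac{1}{2} \left(- \frac{1}{4}\right)\right) 11 = \left(-7 - \frac{1}{8}\right) 11 = \left(- \frac{57}{8}\right) 11 = - \frac{627}{8} \approx -78.375$)
$\frac{u}{w{\left(L{\left(5 \right)} \right)}} = - \frac{627}{8 \left(\left(-3\right) \left(-3\right)\right)} = - \frac{627}{8 \cdot 9} = \left(- \frac{627}{8}\right) \frac{1}{9} = - \frac{209}{24}$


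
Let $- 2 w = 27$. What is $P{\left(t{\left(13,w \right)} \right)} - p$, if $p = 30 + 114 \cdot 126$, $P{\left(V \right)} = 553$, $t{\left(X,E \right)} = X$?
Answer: $-13841$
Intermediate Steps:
$w = - \frac{27}{2}$ ($w = \left(- \frac{1}{2}\right) 27 = - \frac{27}{2} \approx -13.5$)
$p = 14394$ ($p = 30 + 14364 = 14394$)
$P{\left(t{\left(13,w \right)} \right)} - p = 553 - 14394 = -13841$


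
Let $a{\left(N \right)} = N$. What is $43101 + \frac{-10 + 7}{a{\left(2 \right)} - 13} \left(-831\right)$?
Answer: $\frac{471618}{11} \approx 42874.0$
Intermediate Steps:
$43101 + \frac{-10 + 7}{a{\left(2 \right)} - 13} \left(-831\right) = 43101 + \frac{-10 + 7}{2 - 13} \left(-831\right) = 43101 + - \frac{3}{2 - 13} \left(-831\right) = 43101 + - \frac{3}{-11} \left(-831\right) = 43101 + \left(-3\right) \left(- \frac{1}{11}\right) \left(-831\right) = 43101 + \frac{3}{11} \left(-831\right) = 43101 - \frac{2493}{11} = \frac{471618}{11}$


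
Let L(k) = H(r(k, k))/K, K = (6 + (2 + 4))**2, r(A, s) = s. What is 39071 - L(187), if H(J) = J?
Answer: 5626037/144 ≈ 39070.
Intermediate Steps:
K = 144 (K = (6 + 6)**2 = 12**2 = 144)
L(k) = k/144
39071 - L(187) = 39071 - 187/144 = 5626037/144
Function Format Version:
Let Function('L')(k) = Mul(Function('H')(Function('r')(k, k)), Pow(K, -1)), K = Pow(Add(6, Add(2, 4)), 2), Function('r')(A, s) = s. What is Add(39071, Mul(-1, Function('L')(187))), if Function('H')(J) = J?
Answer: Rational(5626037, 144) ≈ 39070.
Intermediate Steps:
K = 144 (K = Pow(Add(6, 6), 2) = Pow(12, 2) = 144)
Function('L')(k) = Mul(Rational(1, 144), k) (Function('L')(k) = Mul(k, Pow(144, -1)) = Mul(k, Rational(1, 144)) = Mul(Rational(1, 144), k))
Add(39071, Mul(-1, Function('L')(187))) = Add(39071, Mul(-1, Mul(Rational(1, 144), 187))) = Add(39071, Mul(-1, Rational(187, 144))) = Add(39071, Rational(-187, 144)) = Rational(5626037, 144)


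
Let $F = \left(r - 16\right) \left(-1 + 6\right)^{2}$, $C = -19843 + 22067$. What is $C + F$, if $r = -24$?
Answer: $1224$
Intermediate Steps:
$C = 2224$
$F = -1000$ ($F = \left(-24 - 16\right) \left(-1 + 6\right)^{2} = - 40 \cdot 5^{2} = \left(-40\right) 25 = -1000$)
$C + F = 2224 - 1000 = 1224$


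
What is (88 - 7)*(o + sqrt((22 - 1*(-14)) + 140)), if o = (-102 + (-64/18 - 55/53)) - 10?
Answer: -500535/53 + 324*sqrt(11) ≈ -8369.5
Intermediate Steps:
o = -55615/477 (o = (-102 + (-64*1/18 - 55*1/53)) - 10 = (-102 + (-32/9 - 55/53)) - 10 = (-102 - 2191/477) - 10 = -50845/477 - 10 = -55615/477 ≈ -116.59)
(88 - 7)*(o + sqrt((22 - 1*(-14)) + 140)) = (88 - 7)*(-55615/477 + sqrt((22 - 1*(-14)) + 140)) = 81*(-55615/477 + sqrt((22 + 14) + 140)) = 81*(-55615/477 + sqrt(36 + 140)) = 81*(-55615/477 + sqrt(176)) = 81*(-55615/477 + 4*sqrt(11)) = -500535/53 + 324*sqrt(11)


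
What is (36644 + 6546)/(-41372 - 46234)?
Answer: -21595/43803 ≈ -0.49300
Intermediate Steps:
(36644 + 6546)/(-41372 - 46234) = 43190/(-87606) = 43190*(-1/87606) = -21595/43803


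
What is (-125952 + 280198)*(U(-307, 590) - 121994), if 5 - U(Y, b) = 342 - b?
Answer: -18778062286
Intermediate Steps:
U(Y, b) = -337 + b (U(Y, b) = 5 - (342 - b) = 5 + (-342 + b) = -337 + b)
(-125952 + 280198)*(U(-307, 590) - 121994) = (-125952 + 280198)*((-337 + 590) - 121994) = 154246*(253 - 121994) = 154246*(-121741) = -18778062286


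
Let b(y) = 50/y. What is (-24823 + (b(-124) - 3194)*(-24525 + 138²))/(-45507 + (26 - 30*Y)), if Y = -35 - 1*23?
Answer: -1083989467/2711942 ≈ -399.71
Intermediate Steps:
Y = -58 (Y = -35 - 23 = -58)
(-24823 + (b(-124) - 3194)*(-24525 + 138²))/(-45507 + (26 - 30*Y)) = (-24823 + (50/(-124) - 3194)*(-24525 + 138²))/(-45507 + (26 - 30*(-58))) = (-24823 + (50*(-1/124) - 3194)*(-24525 + 19044))/(-45507 + (26 + 1740)) = (-24823 + (-25/62 - 3194)*(-5481))/(-45507 + 1766) = (-24823 - 198053/62*(-5481))/(-43741) = (-24823 + 1085528493/62)*(-1/43741) = (1083989467/62)*(-1/43741) = -1083989467/2711942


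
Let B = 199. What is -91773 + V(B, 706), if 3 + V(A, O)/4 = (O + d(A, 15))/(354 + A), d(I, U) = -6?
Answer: -7250615/79 ≈ -91780.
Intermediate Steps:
V(A, O) = -12 + 4*(-6 + O)/(354 + A) (V(A, O) = -12 + 4*((O - 6)/(354 + A)) = -12 + 4*((-6 + O)/(354 + A)) = -12 + 4*(-6 + O)/(354 + A))
-91773 + V(B, 706) = -91773 + 4*(-1068 + 706 - 3*199)/(354 + 199) = -91773 + 4*(-1068 + 706 - 597)/553 = -91773 + 4*(1/553)*(-959) = -91773 - 548/79 = -7250615/79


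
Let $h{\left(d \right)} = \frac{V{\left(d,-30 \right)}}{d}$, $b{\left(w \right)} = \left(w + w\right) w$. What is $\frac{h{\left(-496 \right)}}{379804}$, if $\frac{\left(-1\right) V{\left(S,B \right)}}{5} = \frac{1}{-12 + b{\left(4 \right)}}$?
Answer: $\frac{1}{753531136} \approx 1.3271 \cdot 10^{-9}$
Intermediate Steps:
$b{\left(w \right)} = 2 w^{2}$ ($b{\left(w \right)} = 2 w w = 2 w^{2}$)
$V{\left(S,B \right)} = - \frac{1}{4}$ ($V{\left(S,B \right)} = - \frac{5}{-12 + 2 \cdot 4^{2}} = - \frac{5}{-12 + 2 \cdot 16} = - \frac{5}{-12 + 32} = - \frac{5}{20} = \left(-5\right) \frac{1}{20} = - \frac{1}{4}$)
$h{\left(d \right)} = - \frac{1}{4 d}$
$\frac{h{\left(-496 \right)}}{379804} = \frac{\left(- \frac{1}{4}\right) \frac{1}{-496}}{379804} = \left(- \frac{1}{4}\right) \left(- \frac{1}{496}\right) \frac{1}{379804} = \frac{1}{1984} \cdot \frac{1}{379804} = \frac{1}{753531136}$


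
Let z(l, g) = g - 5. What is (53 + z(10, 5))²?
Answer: 2809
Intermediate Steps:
z(l, g) = -5 + g
(53 + z(10, 5))² = (53 + (-5 + 5))² = (53 + 0)² = 53² = 2809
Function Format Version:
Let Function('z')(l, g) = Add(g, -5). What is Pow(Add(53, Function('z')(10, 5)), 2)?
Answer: 2809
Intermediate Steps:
Function('z')(l, g) = Add(-5, g)
Pow(Add(53, Function('z')(10, 5)), 2) = Pow(Add(53, Add(-5, 5)), 2) = Pow(Add(53, 0), 2) = Pow(53, 2) = 2809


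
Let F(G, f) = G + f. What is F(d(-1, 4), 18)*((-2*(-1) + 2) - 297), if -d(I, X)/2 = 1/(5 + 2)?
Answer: -36332/7 ≈ -5190.3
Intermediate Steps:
d(I, X) = -2/7 (d(I, X) = -2/(5 + 2) = -2/7)
F(d(-1, 4), 18)*((-2*(-1) + 2) - 297) = (-2/7 + 18)*((-2*(-1) + 2) - 297) = 124*((2 + 2) - 297)/7 = 124*(4 - 297)/7 = (124/7)*(-293) = -36332/7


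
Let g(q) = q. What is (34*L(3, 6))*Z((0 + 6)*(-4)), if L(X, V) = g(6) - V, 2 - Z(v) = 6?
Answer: 0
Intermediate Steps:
Z(v) = -4 (Z(v) = 2 - 1*6 = 2 - 6 = -4)
L(X, V) = 6 - V
(34*L(3, 6))*Z((0 + 6)*(-4)) = (34*(6 - 1*6))*(-4) = (34*(6 - 6))*(-4) = (34*0)*(-4) = 0*(-4) = 0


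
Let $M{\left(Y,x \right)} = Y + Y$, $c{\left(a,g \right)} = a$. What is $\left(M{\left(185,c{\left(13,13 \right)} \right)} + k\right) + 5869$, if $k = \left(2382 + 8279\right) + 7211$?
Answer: $24111$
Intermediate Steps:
$M{\left(Y,x \right)} = 2 Y$
$k = 17872$ ($k = 10661 + 7211 = 17872$)
$\left(M{\left(185,c{\left(13,13 \right)} \right)} + k\right) + 5869 = \left(2 \cdot 185 + 17872\right) + 5869 = \left(370 + 17872\right) + 5869 = 18242 + 5869 = 24111$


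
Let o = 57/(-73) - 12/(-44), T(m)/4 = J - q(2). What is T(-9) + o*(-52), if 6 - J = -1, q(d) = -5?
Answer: 59760/803 ≈ 74.421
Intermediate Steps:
J = 7 (J = 6 - 1*(-1) = 6 + 1 = 7)
T(m) = 48 (T(m) = 4*(7 - 1*(-5)) = 4*(7 + 5) = 4*12 = 48)
o = -408/803 (o = 57*(-1/73) - 12*(-1/44) = -57/73 + 3/11 = -408/803 ≈ -0.50809)
T(-9) + o*(-52) = 48 - 408/803*(-52) = 48 + 21216/803 = 59760/803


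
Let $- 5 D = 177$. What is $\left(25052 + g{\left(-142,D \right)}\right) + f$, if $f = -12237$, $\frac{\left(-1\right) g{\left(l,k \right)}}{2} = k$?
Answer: $\frac{64429}{5} \approx 12886.0$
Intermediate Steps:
$D = - \frac{177}{5}$ ($D = \left(- \frac{1}{5}\right) 177 = - \frac{177}{5} \approx -35.4$)
$g{\left(l,k \right)} = - 2 k$
$\left(25052 + g{\left(-142,D \right)}\right) + f = \left(25052 - - \frac{354}{5}\right) - 12237 = \left(25052 + \frac{354}{5}\right) - 12237 = \frac{125614}{5} - 12237 = \frac{64429}{5}$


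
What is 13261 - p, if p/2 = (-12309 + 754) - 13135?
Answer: 62641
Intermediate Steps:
p = -49380 (p = 2*((-12309 + 754) - 13135) = 2*(-11555 - 13135) = 2*(-24690) = -49380)
13261 - p = 13261 - 1*(-49380) = 13261 + 49380 = 62641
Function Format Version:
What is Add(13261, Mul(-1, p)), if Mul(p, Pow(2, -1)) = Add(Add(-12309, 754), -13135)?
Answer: 62641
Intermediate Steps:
p = -49380 (p = Mul(2, Add(Add(-12309, 754), -13135)) = Mul(2, Add(-11555, -13135)) = Mul(2, -24690) = -49380)
Add(13261, Mul(-1, p)) = Add(13261, Mul(-1, -49380)) = Add(13261, 49380) = 62641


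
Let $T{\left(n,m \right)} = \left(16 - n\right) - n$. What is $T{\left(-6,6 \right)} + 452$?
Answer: $480$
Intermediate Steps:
$T{\left(n,m \right)} = 16 - 2 n$
$T{\left(-6,6 \right)} + 452 = \left(16 - -12\right) + 452 = \left(16 + 12\right) + 452 = 28 + 452 = 480$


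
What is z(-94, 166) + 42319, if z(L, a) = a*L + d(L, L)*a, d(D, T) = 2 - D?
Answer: 42651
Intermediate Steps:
z(L, a) = L*a + a*(2 - L) (z(L, a) = a*L + (2 - L)*a = L*a + a*(2 - L))
z(-94, 166) + 42319 = 2*166 + 42319 = 332 + 42319 = 42651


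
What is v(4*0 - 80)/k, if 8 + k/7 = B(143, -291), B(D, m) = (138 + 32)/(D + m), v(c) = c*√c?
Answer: 23680*I*√5/4739 ≈ 11.173*I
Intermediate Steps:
v(c) = c^(3/2)
B(D, m) = 170/(D + m)
k = -4739/74 (k = -56 + 7*(170/(143 - 291)) = -56 + 7*(170/(-148)) = -56 + 7*(170*(-1/148)) = -56 + 7*(-85/74) = -56 - 595/74 = -4739/74 ≈ -64.041)
v(4*0 - 80)/k = (4*0 - 80)^(3/2)/(-4739/74) = (0 - 80)^(3/2)*(-74/4739) = (-80)^(3/2)*(-74/4739) = -320*I*√5*(-74/4739) = 23680*I*√5/4739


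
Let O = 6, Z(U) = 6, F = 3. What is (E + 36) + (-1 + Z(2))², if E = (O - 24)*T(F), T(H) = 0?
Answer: 61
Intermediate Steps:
E = 0 (E = (6 - 24)*0 = -18*0 = 0)
(E + 36) + (-1 + Z(2))² = (0 + 36) + (-1 + 6)² = 36 + 5² = 36 + 25 = 61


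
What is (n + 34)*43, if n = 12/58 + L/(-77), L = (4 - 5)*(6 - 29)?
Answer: 3255831/2233 ≈ 1458.1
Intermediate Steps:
L = 23 (L = -1*(-23) = 23)
n = -205/2233 (n = 12/58 + 23/(-77) = 12*(1/58) + 23*(-1/77) = 6/29 - 23/77 = -205/2233 ≈ -0.091805)
(n + 34)*43 = (-205/2233 + 34)*43 = (75717/2233)*43 = 3255831/2233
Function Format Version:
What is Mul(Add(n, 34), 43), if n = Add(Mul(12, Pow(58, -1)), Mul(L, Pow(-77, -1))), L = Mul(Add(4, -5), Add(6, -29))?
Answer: Rational(3255831, 2233) ≈ 1458.1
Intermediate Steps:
L = 23 (L = Mul(-1, -23) = 23)
n = Rational(-205, 2233) (n = Add(Mul(12, Pow(58, -1)), Mul(23, Pow(-77, -1))) = Add(Mul(12, Rational(1, 58)), Mul(23, Rational(-1, 77))) = Add(Rational(6, 29), Rational(-23, 77)) = Rational(-205, 2233) ≈ -0.091805)
Mul(Add(n, 34), 43) = Mul(Add(Rational(-205, 2233), 34), 43) = Mul(Rational(75717, 2233), 43) = Rational(3255831, 2233)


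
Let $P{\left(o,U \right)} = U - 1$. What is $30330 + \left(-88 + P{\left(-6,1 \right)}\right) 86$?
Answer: $22762$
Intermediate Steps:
$P{\left(o,U \right)} = -1 + U$
$30330 + \left(-88 + P{\left(-6,1 \right)}\right) 86 = 30330 + \left(-88 + \left(-1 + 1\right)\right) 86 = 30330 + \left(-88 + 0\right) 86 = 30330 - 7568 = 22762$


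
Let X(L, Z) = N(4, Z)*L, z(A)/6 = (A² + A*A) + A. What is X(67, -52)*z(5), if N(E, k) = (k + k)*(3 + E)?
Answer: -16096080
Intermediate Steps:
N(E, k) = 2*k*(3 + E) (N(E, k) = (2*k)*(3 + E) = 2*k*(3 + E))
z(A) = 6*A + 12*A² (z(A) = 6*((A² + A*A) + A) = 6*((A² + A²) + A) = 6*(2*A² + A) = 6*(A + 2*A²) = 6*A + 12*A²)
X(L, Z) = 14*L*Z (X(L, Z) = (2*Z*(3 + 4))*L = (2*Z*7)*L = (14*Z)*L = 14*L*Z)
X(67, -52)*z(5) = (14*67*(-52))*(6*5*(1 + 2*5)) = -292656*5*(1 + 10) = -292656*5*11 = -48776*330 = -16096080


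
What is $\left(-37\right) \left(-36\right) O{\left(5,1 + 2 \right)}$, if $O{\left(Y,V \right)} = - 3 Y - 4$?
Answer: $-25308$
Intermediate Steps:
$O{\left(Y,V \right)} = -4 - 3 Y$
$\left(-37\right) \left(-36\right) O{\left(5,1 + 2 \right)} = \left(-37\right) \left(-36\right) \left(-4 - 15\right) = 1332 \left(-4 - 15\right) = 1332 \left(-19\right) = -25308$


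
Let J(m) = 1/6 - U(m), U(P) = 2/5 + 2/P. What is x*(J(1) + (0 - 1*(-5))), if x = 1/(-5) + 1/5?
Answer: 0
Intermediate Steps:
U(P) = ⅖ + 2/P (U(P) = 2*(⅕) + 2/P = ⅖ + 2/P)
J(m) = -7/30 - 2/m (J(m) = 1/6 - (⅖ + 2/m) = ⅙ + (-⅖ - 2/m) = -7/30 - 2/m)
x = 0 (x = 1*(-⅕) + 1*(⅕) = -⅕ + ⅕ = 0)
x*(J(1) + (0 - 1*(-5))) = 0*((-7/30 - 2/1) + (0 - 1*(-5))) = 0*((-7/30 - 2*1) + (0 + 5)) = 0*((-7/30 - 2) + 5) = 0*(-67/30 + 5) = 0*(83/30) = 0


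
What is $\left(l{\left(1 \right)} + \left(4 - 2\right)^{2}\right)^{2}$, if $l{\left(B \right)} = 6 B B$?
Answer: $100$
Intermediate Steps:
$l{\left(B \right)} = 6 B^{2}$
$\left(l{\left(1 \right)} + \left(4 - 2\right)^{2}\right)^{2} = \left(6 \cdot 1^{2} + \left(4 - 2\right)^{2}\right)^{2} = \left(6 \cdot 1 + 2^{2}\right)^{2} = \left(6 + 4\right)^{2} = 10^{2} = 100$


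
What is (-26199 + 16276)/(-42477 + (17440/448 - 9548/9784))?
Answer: 84950803/363320684 ≈ 0.23382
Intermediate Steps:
(-26199 + 16276)/(-42477 + (17440/448 - 9548/9784)) = -9923/(-42477 + (17440*(1/448) - 9548*1/9784)) = -9923/(-42477 + (545/14 - 2387/2446)) = -9923/(-42477 + 324913/8561) = -9923/(-363320684/8561) = -9923*(-8561/363320684) = 84950803/363320684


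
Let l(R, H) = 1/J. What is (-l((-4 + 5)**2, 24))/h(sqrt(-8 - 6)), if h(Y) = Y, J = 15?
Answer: I*sqrt(14)/210 ≈ 0.017817*I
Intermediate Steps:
l(R, H) = 1/15
(-l((-4 + 5)**2, 24))/h(sqrt(-8 - 6)) = (-1*1/15)/(sqrt(-8 - 6)) = -(-I*sqrt(14)/14)/15 = -(-1)*I*sqrt(14)/210 = I*sqrt(14)/210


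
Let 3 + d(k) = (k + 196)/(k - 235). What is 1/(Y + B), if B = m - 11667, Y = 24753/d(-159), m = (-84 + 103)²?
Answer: -1219/23534696 ≈ -5.1796e-5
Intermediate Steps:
m = 361 (m = 19² = 361)
d(k) = -3 + (196 + k)/(-235 + k) (d(k) = -3 + (k + 196)/(k - 235) = -3 + (196 + k)/(-235 + k))
Y = -9752682/1219 (Y = 24753/(((901 - 2*(-159))/(-235 - 159))) = 24753/(((901 + 318)/(-394))) = 24753/((-1/394*1219)) = 24753/(-1219/394) = 24753*(-394/1219) = -9752682/1219 ≈ -8000.6)
B = -11306 (B = 361 - 11667 = -11306)
1/(Y + B) = 1/(-9752682/1219 - 11306) = 1/(-23534696/1219) = -1219/23534696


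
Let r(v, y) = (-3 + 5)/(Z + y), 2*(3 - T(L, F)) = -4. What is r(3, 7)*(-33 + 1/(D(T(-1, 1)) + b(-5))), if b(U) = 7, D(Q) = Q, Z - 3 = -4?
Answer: -395/36 ≈ -10.972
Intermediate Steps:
Z = -1 (Z = 3 - 4 = -1)
T(L, F) = 5 (T(L, F) = 3 - ½*(-4) = 3 + 2 = 5)
r(v, y) = 2/(-1 + y) (r(v, y) = (-3 + 5)/(-1 + y) = 2/(-1 + y))
r(3, 7)*(-33 + 1/(D(T(-1, 1)) + b(-5))) = (2/(-1 + 7))*(-33 + 1/(5 + 7)) = (2/6)*(-33 + 1/12) = (2*(⅙))*(-33 + 1/12) = (⅓)*(-395/12) = -395/36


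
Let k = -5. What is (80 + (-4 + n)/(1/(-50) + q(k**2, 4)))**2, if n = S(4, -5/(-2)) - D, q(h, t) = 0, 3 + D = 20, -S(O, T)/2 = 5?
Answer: 2656900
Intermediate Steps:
S(O, T) = -10 (S(O, T) = -2*5 = -10)
D = 17 (D = -3 + 20 = 17)
n = -27 (n = -10 - 1*17 = -10 - 17 = -27)
(80 + (-4 + n)/(1/(-50) + q(k**2, 4)))**2 = (80 + (-4 - 27)/(1/(-50) + 0))**2 = (80 - 31/(-1/50 + 0))**2 = (80 - 31/(-1/50))**2 = (80 - 31*(-50))**2 = (80 + 1550)**2 = 1630**2 = 2656900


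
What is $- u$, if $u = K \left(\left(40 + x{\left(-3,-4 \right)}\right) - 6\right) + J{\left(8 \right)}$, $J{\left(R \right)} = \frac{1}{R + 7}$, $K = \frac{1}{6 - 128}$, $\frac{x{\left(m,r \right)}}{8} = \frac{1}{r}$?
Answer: $\frac{179}{915} \approx 0.19563$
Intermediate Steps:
$x{\left(m,r \right)} = \frac{8}{r}$
$K = - \frac{1}{122}$ ($K = \frac{1}{-122} = - \frac{1}{122} \approx -0.0081967$)
$J{\left(R \right)} = \frac{1}{7 + R}$
$u = - \frac{179}{915}$ ($u = - \frac{\left(40 + \frac{8}{-4}\right) - 6}{122} + \frac{1}{7 + 8} = - \frac{\left(40 + 8 \left(- \frac{1}{4}\right)\right) - 6}{122} + \frac{1}{15} = - \frac{\left(40 - 2\right) - 6}{122} + \frac{1}{15} = - \frac{38 - 6}{122} + \frac{1}{15} = \left(- \frac{1}{122}\right) 32 + \frac{1}{15} = - \frac{16}{61} + \frac{1}{15} = - \frac{179}{915} \approx -0.19563$)
$- u = \left(-1\right) \left(- \frac{179}{915}\right) = \frac{179}{915}$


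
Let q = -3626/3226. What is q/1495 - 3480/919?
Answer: -8393459947/2216108765 ≈ -3.7875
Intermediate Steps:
q = -1813/1613 (q = -3626*1/3226 = -1813/1613 ≈ -1.1240)
q/1495 - 3480/919 = -1813/1613/1495 - 3480/919 = -1813/1613*1/1495 - 3480*1/919 = -1813/2411435 - 3480/919 = -8393459947/2216108765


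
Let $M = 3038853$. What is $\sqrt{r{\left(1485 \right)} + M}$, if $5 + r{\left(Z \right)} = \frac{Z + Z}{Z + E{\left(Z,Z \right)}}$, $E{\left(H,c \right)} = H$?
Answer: $\sqrt{3038849} \approx 1743.2$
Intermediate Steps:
$r{\left(Z \right)} = -4$ ($r{\left(Z \right)} = -5 + \frac{Z + Z}{Z + Z} = -5 + \frac{2 Z}{2 Z} = -5 + 2 Z \frac{1}{2 Z} = -5 + 1 = -4$)
$\sqrt{r{\left(1485 \right)} + M} = \sqrt{-4 + 3038853} = \sqrt{3038849}$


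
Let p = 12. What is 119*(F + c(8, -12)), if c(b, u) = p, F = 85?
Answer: 11543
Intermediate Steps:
c(b, u) = 12
119*(F + c(8, -12)) = 119*(85 + 12) = 119*97 = 11543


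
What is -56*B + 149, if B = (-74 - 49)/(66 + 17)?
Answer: 19255/83 ≈ 231.99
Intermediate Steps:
B = -123/83 ≈ -1.4819
-56*B + 149 = -56*(-123/83) + 149 = 6888/83 + 149 = 19255/83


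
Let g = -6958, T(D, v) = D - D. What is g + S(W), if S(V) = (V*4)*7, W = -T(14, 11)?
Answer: -6958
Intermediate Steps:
T(D, v) = 0
W = 0 (W = -1*0 = 0)
S(V) = 28*V (S(V) = (4*V)*7 = 28*V)
g + S(W) = -6958 + 28*0 = -6958 + 0 = -6958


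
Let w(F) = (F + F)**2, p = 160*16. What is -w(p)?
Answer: -26214400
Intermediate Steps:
p = 2560
w(F) = 4*F**2 (w(F) = (2*F)**2 = 4*F**2)
-w(p) = -4*2560**2 = -4*6553600 = -1*26214400 = -26214400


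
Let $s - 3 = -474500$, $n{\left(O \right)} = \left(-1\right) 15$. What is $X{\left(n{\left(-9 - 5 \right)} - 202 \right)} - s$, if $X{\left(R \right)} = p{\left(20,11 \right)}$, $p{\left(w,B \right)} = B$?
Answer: $474508$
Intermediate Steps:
$n{\left(O \right)} = -15$
$X{\left(R \right)} = 11$
$s = -474497$ ($s = 3 - 474500 = -474497$)
$X{\left(n{\left(-9 - 5 \right)} - 202 \right)} - s = 11 - -474497 = 11 + 474497 = 474508$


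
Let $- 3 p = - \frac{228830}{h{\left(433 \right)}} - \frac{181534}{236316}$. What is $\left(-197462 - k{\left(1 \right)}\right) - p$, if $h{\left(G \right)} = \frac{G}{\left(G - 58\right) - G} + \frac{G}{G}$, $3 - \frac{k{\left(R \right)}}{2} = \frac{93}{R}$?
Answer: $- \frac{547912819889}{2953950} \approx -1.8548 \cdot 10^{5}$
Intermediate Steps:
$k{\left(R \right)} = 6 - \frac{186}{R}$ ($k{\left(R \right)} = 6 - 2 \frac{93}{R} = 6 - \frac{186}{R}$)
$h{\left(G \right)} = 1 - \frac{G}{58}$ ($h{\left(G \right)} = \frac{G}{\left(G - 58\right) - G} + 1 = \frac{G}{\left(-58 + G\right) - G} + 1 = \frac{G}{-58} + 1 = G \left(- \frac{1}{58}\right) + 1 = - \frac{G}{58} + 1 = 1 - \frac{G}{58}$)
$p = - \frac{34848344011}{2953950}$ ($p = - \frac{- \frac{228830}{1 - \frac{433}{58}} - \frac{181534}{236316}}{3} = - \frac{- \frac{228830}{1 - \frac{433}{58}} - \frac{90767}{118158}}{3} = - \frac{- \frac{228830}{- \frac{375}{58}} - \frac{90767}{118158}}{3} = - \frac{\left(-228830\right) \left(- \frac{58}{375}\right) - \frac{90767}{118158}}{3} = - \frac{\frac{2654428}{75} - \frac{90767}{118158}}{3} = \left(- \frac{1}{3}\right) \frac{34848344011}{984650} = - \frac{34848344011}{2953950} \approx -11797.0$)
$\left(-197462 - k{\left(1 \right)}\right) - p = \left(-197462 - \left(6 - \frac{186}{1}\right)\right) - - \frac{34848344011}{2953950} = \left(-197462 - \left(6 - 186\right)\right) + \frac{34848344011}{2953950} = \left(-197462 - -180\right) + \frac{34848344011}{2953950} = \left(-197462 + 180\right) + \frac{34848344011}{2953950} = -197282 + \frac{34848344011}{2953950} = - \frac{547912819889}{2953950}$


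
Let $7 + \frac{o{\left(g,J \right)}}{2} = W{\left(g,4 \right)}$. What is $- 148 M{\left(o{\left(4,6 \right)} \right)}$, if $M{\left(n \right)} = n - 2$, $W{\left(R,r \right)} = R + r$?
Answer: $0$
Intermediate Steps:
$o{\left(g,J \right)} = -6 + 2 g$ ($o{\left(g,J \right)} = -14 + 2 \left(g + 4\right) = -14 + 2 \left(4 + g\right) = -14 + \left(8 + 2 g\right) = -6 + 2 g$)
$M{\left(n \right)} = -2 + n$ ($M{\left(n \right)} = n - 2 = -2 + n$)
$- 148 M{\left(o{\left(4,6 \right)} \right)} = - 148 \left(-2 + \left(-6 + 2 \cdot 4\right)\right) = - 148 \left(-2 + \left(-6 + 8\right)\right) = - 148 \left(-2 + 2\right) = \left(-148\right) 0 = 0$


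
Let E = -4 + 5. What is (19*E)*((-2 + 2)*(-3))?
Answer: 0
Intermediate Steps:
E = 1
(19*E)*((-2 + 2)*(-3)) = (19*1)*((-2 + 2)*(-3)) = 19*(0*(-3)) = 19*0 = 0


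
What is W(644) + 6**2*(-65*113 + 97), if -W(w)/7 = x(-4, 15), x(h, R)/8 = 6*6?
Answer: -262944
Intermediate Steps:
x(h, R) = 288 (x(h, R) = 8*(6*6) = 8*36 = 288)
W(w) = -2016 (W(w) = -7*288 = -2016)
W(644) + 6**2*(-65*113 + 97) = -2016 + 6**2*(-65*113 + 97) = -2016 + 36*(-7345 + 97) = -2016 + 36*(-7248) = -2016 - 260928 = -262944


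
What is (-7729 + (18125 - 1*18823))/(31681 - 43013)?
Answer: 8427/11332 ≈ 0.74365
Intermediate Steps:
(-7729 + (18125 - 1*18823))/(31681 - 43013) = (-7729 + (18125 - 18823))/(-11332) = (-7729 - 698)*(-1/11332) = -8427*(-1/11332) = 8427/11332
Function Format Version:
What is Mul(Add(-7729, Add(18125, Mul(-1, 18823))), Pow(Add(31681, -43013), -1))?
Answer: Rational(8427, 11332) ≈ 0.74365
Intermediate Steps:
Mul(Add(-7729, Add(18125, Mul(-1, 18823))), Pow(Add(31681, -43013), -1)) = Mul(Add(-7729, Add(18125, -18823)), Pow(-11332, -1)) = Mul(Add(-7729, -698), Rational(-1, 11332)) = Mul(-8427, Rational(-1, 11332)) = Rational(8427, 11332)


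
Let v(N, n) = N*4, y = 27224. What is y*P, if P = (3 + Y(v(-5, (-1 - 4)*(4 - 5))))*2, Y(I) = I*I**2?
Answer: -435420656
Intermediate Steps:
v(N, n) = 4*N
Y(I) = I**3
P = -15994 (P = (3 + (4*(-5))**3)*2 = (3 + (-20)**3)*2 = (3 - 8000)*2 = -7997*2 = -15994)
y*P = 27224*(-15994) = -435420656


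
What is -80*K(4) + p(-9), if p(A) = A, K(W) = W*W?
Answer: -1289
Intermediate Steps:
K(W) = W²
-80*K(4) + p(-9) = -80*4² - 9 = -80*16 - 9 = -1280 - 9 = -1289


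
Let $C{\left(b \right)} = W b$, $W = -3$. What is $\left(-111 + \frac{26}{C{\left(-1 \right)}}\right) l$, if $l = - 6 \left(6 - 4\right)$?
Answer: $1228$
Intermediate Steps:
$l = -12$ ($l = \left(-6\right) 2 = -12$)
$C{\left(b \right)} = - 3 b$
$\left(-111 + \frac{26}{C{\left(-1 \right)}}\right) l = \left(-111 + \frac{26}{\left(-3\right) \left(-1\right)}\right) \left(-12\right) = \left(-111 + \frac{26}{3}\right) \left(-12\right) = \left(- \frac{307}{3}\right) \left(-12\right) = 1228$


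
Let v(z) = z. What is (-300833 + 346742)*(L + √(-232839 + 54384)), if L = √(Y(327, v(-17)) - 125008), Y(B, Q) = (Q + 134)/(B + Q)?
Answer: 45909*I*(√12013232530 + 310*√178455)/310 ≈ 3.5626e+7*I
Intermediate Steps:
Y(B, Q) = (134 + Q)/(B + Q)
L = I*√12013232530/310 (L = √((134 - 17)/(327 - 17) - 125008) = √(117/310 - 125008) = √(-38752363/310) = I*√12013232530/310 ≈ 353.56*I)
(-300833 + 346742)*(L + √(-232839 + 54384)) = (-300833 + 346742)*(I*√12013232530/310 + √(-232839 + 54384)) = 45909*(I*√12013232530/310 + √(-178455)) = 45909*(I*√12013232530/310 + I*√178455) = 45909*(I*√178455 + I*√12013232530/310) = 45909*I*√178455 + 45909*I*√12013232530/310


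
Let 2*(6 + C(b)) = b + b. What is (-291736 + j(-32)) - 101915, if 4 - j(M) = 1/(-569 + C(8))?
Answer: -223197848/567 ≈ -3.9365e+5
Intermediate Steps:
C(b) = -6 + b (C(b) = -6 + (b + b)/2 = -6 + (2*b)/2 = -6 + b)
j(M) = 2269/567 (j(M) = 4 - 1/(-569 + (-6 + 8)) = 4 - 1/(-569 + 2) = 4 - 1/(-567) = 4 - 1*(-1/567) = 4 + 1/567 = 2269/567)
(-291736 + j(-32)) - 101915 = (-291736 + 2269/567) - 101915 = -165412043/567 - 101915 = -223197848/567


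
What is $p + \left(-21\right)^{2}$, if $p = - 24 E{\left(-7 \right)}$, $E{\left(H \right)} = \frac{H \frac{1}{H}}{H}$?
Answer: $\frac{3111}{7} \approx 444.43$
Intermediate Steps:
$E{\left(H \right)} = \frac{1}{H}$ ($E{\left(H \right)} = 1 \frac{1}{H} = \frac{1}{H}$)
$p = \frac{24}{7}$ ($p = - \frac{24}{-7} = \left(-24\right) \left(- \frac{1}{7}\right) = \frac{24}{7} \approx 3.4286$)
$p + \left(-21\right)^{2} = \frac{24}{7} + \left(-21\right)^{2} = \frac{24}{7} + 441 = \frac{3111}{7}$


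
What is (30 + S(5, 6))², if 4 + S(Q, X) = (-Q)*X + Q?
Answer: 1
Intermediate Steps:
S(Q, X) = -4 + Q - Q*X (S(Q, X) = -4 + ((-Q)*X + Q) = -4 + (-Q*X + Q) = -4 + (Q - Q*X) = -4 + Q - Q*X)
(30 + S(5, 6))² = (30 + (-4 + 5 - 1*5*6))² = (30 + (-4 + 5 - 30))² = (30 - 29)² = 1² = 1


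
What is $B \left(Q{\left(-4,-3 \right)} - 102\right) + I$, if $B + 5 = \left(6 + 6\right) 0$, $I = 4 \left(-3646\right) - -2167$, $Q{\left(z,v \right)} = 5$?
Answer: $-11932$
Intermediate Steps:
$I = -12417$ ($I = -14584 + 2167 = -12417$)
$B = -5$ ($B = -5 + \left(6 + 6\right) 0 = -5 + 12 \cdot 0 = -5 + 0 = -5$)
$B \left(Q{\left(-4,-3 \right)} - 102\right) + I = - 5 \left(5 - 102\right) - 12417 = \left(-5\right) \left(-97\right) - 12417 = 485 - 12417 = -11932$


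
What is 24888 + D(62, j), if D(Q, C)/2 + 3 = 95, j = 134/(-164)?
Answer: 25072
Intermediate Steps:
j = -67/82 (j = 134*(-1/164) = -67/82 ≈ -0.81707)
D(Q, C) = 184 (D(Q, C) = -6 + 2*95 = -6 + 190 = 184)
24888 + D(62, j) = 24888 + 184 = 25072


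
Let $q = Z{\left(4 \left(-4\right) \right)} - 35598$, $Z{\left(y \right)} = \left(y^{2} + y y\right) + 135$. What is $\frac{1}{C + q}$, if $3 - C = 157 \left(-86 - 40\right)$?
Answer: $- \frac{1}{15166} \approx -6.5937 \cdot 10^{-5}$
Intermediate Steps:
$Z{\left(y \right)} = 135 + 2 y^{2}$ ($Z{\left(y \right)} = \left(y^{2} + y^{2}\right) + 135 = 2 y^{2} + 135 = 135 + 2 y^{2}$)
$C = 19785$ ($C = 3 - 157 \left(-86 - 40\right) = 3 - 157 \left(-126\right) = 3 - -19782 = 3 + 19782 = 19785$)
$q = -34951$ ($q = \left(135 + 2 \left(4 \left(-4\right)\right)^{2}\right) - 35598 = \left(135 + 2 \left(-16\right)^{2}\right) - 35598 = \left(135 + 2 \cdot 256\right) - 35598 = \left(135 + 512\right) - 35598 = 647 - 35598 = -34951$)
$\frac{1}{C + q} = \frac{1}{19785 - 34951} = \frac{1}{-15166} = - \frac{1}{15166}$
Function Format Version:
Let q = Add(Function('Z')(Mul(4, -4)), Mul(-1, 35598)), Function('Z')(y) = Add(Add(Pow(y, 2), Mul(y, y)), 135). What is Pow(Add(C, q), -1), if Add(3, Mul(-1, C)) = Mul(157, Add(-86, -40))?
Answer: Rational(-1, 15166) ≈ -6.5937e-5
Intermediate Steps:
Function('Z')(y) = Add(135, Mul(2, Pow(y, 2))) (Function('Z')(y) = Add(Add(Pow(y, 2), Pow(y, 2)), 135) = Add(Mul(2, Pow(y, 2)), 135) = Add(135, Mul(2, Pow(y, 2))))
C = 19785 (C = Add(3, Mul(-1, Mul(157, Add(-86, -40)))) = Add(3, Mul(-1, Mul(157, -126))) = Add(3, Mul(-1, -19782)) = Add(3, 19782) = 19785)
q = -34951 (q = Add(Add(135, Mul(2, Pow(Mul(4, -4), 2))), Mul(-1, 35598)) = Add(Add(135, Mul(2, Pow(-16, 2))), -35598) = Add(Add(135, Mul(2, 256)), -35598) = Add(Add(135, 512), -35598) = Add(647, -35598) = -34951)
Pow(Add(C, q), -1) = Pow(Add(19785, -34951), -1) = Pow(-15166, -1) = Rational(-1, 15166)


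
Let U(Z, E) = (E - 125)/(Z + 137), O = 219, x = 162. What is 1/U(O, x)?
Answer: 356/37 ≈ 9.6216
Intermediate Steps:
U(Z, E) = (-125 + E)/(137 + Z)
1/U(O, x) = 1/((-125 + 162)/(137 + 219)) = 1/(37/356) = 356/37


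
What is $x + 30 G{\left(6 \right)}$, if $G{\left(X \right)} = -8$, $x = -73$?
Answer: $-313$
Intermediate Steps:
$x + 30 G{\left(6 \right)} = -73 + 30 \left(-8\right) = -73 - 240 = -313$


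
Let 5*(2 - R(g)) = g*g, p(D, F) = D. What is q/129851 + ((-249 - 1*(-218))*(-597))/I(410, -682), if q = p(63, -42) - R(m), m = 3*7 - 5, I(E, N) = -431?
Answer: -12015520494/279828905 ≈ -42.939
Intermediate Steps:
m = 16 (m = 21 - 5 = 16)
R(g) = 2 - g²/5 (R(g) = 2 - g*g/5 = 2 - g²/5)
q = 561/5 (q = 63 - (2 - ⅕*16²) = 63 - (2 - ⅕*256) = 63 - (2 - 256/5) = 63 - 1*(-246/5) = 63 + 246/5 = 561/5 ≈ 112.20)
q/129851 + ((-249 - 1*(-218))*(-597))/I(410, -682) = (561/5)/129851 + ((-249 - 1*(-218))*(-597))/(-431) = (561/5)*(1/129851) + ((-249 + 218)*(-597))*(-1/431) = 561/649255 - 31*(-597)*(-1/431) = 561/649255 + 18507*(-1/431) = 561/649255 - 18507/431 = -12015520494/279828905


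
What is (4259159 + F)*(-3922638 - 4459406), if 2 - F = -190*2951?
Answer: -40400203155444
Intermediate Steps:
F = 560692 (F = 2 - (-190)*2951 = 2 - 1*(-560690) = 2 + 560690 = 560692)
(4259159 + F)*(-3922638 - 4459406) = (4259159 + 560692)*(-3922638 - 4459406) = 4819851*(-8382044) = -40400203155444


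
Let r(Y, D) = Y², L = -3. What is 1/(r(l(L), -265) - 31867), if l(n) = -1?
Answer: -1/31866 ≈ -3.1381e-5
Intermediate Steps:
1/(r(l(L), -265) - 31867) = 1/((-1)² - 31867) = 1/(1 - 31867) = 1/(-31866) = -1/31866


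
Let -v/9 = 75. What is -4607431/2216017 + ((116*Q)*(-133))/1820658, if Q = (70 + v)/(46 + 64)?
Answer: -585751300220/288186362799 ≈ -2.0325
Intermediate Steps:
v = -675 (v = -9*75 = -675)
Q = -11/2 (Q = (70 - 675)/(46 + 64) = -605/110 = -605*1/110 = -11/2 ≈ -5.5000)
-4607431/2216017 + ((116*Q)*(-133))/1820658 = -4607431/2216017 + ((116*(-11/2))*(-133))/1820658 = -4607431*1/2216017 - 638*(-133)*(1/1820658) = -4607431/2216017 + 84854*(1/1820658) = -4607431/2216017 + 6061/130047 = -585751300220/288186362799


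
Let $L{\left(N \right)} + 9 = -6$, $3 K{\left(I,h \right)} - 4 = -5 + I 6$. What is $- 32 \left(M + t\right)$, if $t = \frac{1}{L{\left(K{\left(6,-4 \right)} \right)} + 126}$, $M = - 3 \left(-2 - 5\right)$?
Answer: $- \frac{74624}{111} \approx -672.29$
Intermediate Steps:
$K{\left(I,h \right)} = - \frac{1}{3} + 2 I$ ($K{\left(I,h \right)} = \frac{4}{3} + \frac{-5 + I 6}{3} = \frac{4}{3} + \frac{-5 + 6 I}{3} = \frac{4}{3} + \left(- \frac{5}{3} + 2 I\right) = - \frac{1}{3} + 2 I$)
$L{\left(N \right)} = -15$ ($L{\left(N \right)} = -9 - 6 = -15$)
$M = 21$ ($M = \left(-3\right) \left(-7\right) = 21$)
$t = \frac{1}{111}$ ($t = \frac{1}{-15 + 126} = \frac{1}{111} \approx 0.009009$)
$- 32 \left(M + t\right) = - 32 \left(21 + \frac{1}{111}\right) = \left(-32\right) \frac{2332}{111} = - \frac{74624}{111}$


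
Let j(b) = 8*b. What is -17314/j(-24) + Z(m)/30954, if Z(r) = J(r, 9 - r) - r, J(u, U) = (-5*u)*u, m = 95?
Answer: 2092283/23584 ≈ 88.716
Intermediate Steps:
J(u, U) = -5*u²
Z(r) = -r - 5*r² (Z(r) = -5*r² - r = -r - 5*r²)
-17314/j(-24) + Z(m)/30954 = -17314/(8*(-24)) + (95*(-1 - 5*95))/30954 = -17314/(-192) + (95*(-1 - 475))*(1/30954) = -17314*(-1/192) + (95*(-476))*(1/30954) = 8657/96 - 45220*1/30954 = 8657/96 - 3230/2211 = 2092283/23584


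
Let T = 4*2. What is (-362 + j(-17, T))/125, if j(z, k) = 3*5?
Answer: -347/125 ≈ -2.7760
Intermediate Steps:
T = 8
j(z, k) = 15
(-362 + j(-17, T))/125 = (-362 + 15)/125 = -347*1/125 = -347/125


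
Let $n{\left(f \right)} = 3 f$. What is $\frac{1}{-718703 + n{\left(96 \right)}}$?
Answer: $- \frac{1}{718415} \approx -1.392 \cdot 10^{-6}$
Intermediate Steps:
$\frac{1}{-718703 + n{\left(96 \right)}} = \frac{1}{-718703 + 3 \cdot 96} = \frac{1}{-718703 + 288} = \frac{1}{-718415} = - \frac{1}{718415}$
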